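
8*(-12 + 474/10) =1416/5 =283.20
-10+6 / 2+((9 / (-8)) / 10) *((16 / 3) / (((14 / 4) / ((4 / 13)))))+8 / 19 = -57331 / 8645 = -6.63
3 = 3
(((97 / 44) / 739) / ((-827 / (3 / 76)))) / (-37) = 291 / 75616738384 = 0.00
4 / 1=4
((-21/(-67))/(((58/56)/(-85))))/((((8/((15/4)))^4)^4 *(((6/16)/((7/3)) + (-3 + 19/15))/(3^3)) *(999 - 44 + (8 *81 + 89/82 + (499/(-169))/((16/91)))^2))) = 9442909916479212993621826171875/1577078658764388857313009141688322490368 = 0.00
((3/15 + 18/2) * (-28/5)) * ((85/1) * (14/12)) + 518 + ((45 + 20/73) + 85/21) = -34812476/7665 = -4541.75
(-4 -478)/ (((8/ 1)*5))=-241/ 20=-12.05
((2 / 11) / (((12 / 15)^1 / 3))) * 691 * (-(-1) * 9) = 4240.23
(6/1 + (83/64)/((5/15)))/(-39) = -0.25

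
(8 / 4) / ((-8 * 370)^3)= -1 / 12967168000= -0.00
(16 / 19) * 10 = 160 / 19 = 8.42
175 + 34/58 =5092/29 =175.59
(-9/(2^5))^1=-9/32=-0.28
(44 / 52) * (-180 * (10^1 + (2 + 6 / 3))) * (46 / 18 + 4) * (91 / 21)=-181720 / 3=-60573.33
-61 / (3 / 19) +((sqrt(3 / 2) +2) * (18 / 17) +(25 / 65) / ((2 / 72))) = -245555 / 663 +9 * sqrt(6) / 17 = -369.07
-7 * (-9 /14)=9 /2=4.50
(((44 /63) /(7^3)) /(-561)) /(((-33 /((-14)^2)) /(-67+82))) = 80 /247401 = 0.00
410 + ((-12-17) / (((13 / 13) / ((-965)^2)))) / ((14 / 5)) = -9644420.36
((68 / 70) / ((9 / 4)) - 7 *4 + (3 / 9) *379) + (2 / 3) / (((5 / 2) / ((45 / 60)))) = 98.97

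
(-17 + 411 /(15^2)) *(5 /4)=-569 /30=-18.97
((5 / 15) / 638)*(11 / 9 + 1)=10 / 8613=0.00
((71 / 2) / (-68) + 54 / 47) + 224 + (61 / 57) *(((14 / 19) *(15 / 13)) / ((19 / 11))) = 128327548345 / 569955464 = 225.15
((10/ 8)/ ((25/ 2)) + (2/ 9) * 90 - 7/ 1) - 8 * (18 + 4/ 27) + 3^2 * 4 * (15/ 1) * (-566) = -82558463/ 270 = -305772.09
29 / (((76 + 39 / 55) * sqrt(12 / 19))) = 1595 * sqrt(57) / 25314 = 0.48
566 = 566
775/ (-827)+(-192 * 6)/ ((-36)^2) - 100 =-757891/ 7443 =-101.83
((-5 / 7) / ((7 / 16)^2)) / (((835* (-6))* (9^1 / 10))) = 1280 / 1546587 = 0.00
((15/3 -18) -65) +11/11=-77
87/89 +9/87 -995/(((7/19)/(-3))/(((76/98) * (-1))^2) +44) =-40263504942/1860769369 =-21.64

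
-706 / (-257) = 706 / 257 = 2.75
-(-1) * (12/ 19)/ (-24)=-1/ 38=-0.03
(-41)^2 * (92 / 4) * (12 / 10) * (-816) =-189294048 / 5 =-37858809.60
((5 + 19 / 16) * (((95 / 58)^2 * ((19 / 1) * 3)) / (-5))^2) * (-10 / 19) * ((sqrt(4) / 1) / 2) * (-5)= 1378877630625 / 90531968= 15230.84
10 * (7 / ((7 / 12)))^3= 17280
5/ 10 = 1/ 2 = 0.50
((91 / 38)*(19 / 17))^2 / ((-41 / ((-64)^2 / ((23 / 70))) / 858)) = -509293424640 / 272527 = -1868781.53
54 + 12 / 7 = 390 / 7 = 55.71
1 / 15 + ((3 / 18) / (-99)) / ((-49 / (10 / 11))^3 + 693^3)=32932940649419 / 493994109778785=0.07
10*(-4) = -40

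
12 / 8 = 3 / 2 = 1.50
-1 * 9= -9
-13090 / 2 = -6545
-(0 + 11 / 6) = -11 / 6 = -1.83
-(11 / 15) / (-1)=11 / 15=0.73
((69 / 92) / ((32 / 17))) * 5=255 / 128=1.99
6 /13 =0.46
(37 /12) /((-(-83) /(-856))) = -31.80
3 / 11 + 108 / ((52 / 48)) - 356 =-36613 / 143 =-256.03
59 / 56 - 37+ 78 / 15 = -8609 / 280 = -30.75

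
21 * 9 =189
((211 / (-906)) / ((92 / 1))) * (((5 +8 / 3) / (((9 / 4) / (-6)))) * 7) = 1477 / 4077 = 0.36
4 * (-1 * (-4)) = 16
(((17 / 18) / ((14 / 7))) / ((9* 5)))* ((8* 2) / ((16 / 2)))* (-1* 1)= -17 / 810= -0.02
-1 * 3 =-3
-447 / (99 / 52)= -7748 / 33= -234.79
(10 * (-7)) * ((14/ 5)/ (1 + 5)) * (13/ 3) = -1274/ 9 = -141.56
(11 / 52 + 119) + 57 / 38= 6277 / 52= 120.71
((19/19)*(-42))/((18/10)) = -70/3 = -23.33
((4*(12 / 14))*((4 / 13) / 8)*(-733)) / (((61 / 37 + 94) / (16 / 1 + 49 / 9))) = -21.67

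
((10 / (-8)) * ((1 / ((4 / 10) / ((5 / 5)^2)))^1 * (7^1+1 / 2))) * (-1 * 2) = 375 / 8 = 46.88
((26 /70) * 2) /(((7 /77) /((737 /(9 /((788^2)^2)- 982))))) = -7388320146668032 /1204735525049455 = -6.13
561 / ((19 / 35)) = 19635 / 19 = 1033.42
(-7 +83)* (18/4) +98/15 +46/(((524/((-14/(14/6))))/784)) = -126572/1965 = -64.41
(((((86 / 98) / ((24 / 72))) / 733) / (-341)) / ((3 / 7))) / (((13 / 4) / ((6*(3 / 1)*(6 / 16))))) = -1161 / 22745723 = -0.00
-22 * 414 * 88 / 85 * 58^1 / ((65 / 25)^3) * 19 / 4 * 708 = -3908414030400 / 37349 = -104645747.69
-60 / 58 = -30 / 29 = -1.03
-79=-79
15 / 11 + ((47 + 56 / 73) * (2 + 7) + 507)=753429 / 803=938.27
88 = 88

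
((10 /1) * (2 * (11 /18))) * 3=110 /3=36.67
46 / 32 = 23 / 16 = 1.44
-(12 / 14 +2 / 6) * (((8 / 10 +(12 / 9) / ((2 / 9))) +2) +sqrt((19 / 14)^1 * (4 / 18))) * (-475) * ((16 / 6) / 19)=5000 * sqrt(133) / 1323 +44000 / 63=742.00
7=7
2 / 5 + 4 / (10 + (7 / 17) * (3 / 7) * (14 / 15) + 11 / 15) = 10658 / 13895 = 0.77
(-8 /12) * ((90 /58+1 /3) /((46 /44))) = -7216 /6003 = -1.20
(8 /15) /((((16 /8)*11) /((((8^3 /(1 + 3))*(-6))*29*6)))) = -178176 /55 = -3239.56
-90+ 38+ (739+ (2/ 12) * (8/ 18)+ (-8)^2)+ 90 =22709/ 27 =841.07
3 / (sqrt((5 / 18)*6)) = 3*sqrt(15) / 5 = 2.32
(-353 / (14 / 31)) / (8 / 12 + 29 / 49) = -229803 / 370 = -621.09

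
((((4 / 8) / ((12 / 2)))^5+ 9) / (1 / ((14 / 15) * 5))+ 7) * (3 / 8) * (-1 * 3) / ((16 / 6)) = -18289159 / 884736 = -20.67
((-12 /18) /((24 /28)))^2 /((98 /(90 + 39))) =43 /54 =0.80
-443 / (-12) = 443 / 12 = 36.92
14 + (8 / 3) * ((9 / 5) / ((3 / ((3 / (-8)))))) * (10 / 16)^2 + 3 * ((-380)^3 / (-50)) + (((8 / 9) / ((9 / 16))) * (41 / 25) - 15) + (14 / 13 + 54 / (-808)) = 560237377170761 / 170164800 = 3292322.37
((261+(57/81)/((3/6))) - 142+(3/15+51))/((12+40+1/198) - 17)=4.90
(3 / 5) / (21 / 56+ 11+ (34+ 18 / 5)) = 8 / 653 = 0.01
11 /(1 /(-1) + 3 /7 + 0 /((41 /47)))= -77 /4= -19.25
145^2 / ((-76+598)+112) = 33.16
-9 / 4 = -2.25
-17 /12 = -1.42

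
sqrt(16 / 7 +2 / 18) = sqrt(1057) / 21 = 1.55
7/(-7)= -1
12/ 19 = 0.63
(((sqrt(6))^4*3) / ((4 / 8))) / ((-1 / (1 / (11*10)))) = -108 / 55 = -1.96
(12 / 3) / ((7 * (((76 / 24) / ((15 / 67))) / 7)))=0.28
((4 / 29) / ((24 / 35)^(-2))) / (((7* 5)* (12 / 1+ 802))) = 1152 / 506053625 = 0.00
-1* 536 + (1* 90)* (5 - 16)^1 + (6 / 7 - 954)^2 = 44440810 / 49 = 906955.31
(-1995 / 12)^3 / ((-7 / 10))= 210056875 / 32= 6564277.34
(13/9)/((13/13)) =13/9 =1.44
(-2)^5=-32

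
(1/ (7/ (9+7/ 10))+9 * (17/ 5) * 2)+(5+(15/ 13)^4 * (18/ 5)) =147879591/ 1999270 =73.97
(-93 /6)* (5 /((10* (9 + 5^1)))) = -31 /56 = -0.55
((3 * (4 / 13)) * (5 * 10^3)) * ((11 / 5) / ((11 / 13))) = 12000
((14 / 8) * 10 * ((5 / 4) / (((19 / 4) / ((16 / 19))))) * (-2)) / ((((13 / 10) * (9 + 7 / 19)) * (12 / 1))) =-3500 / 65949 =-0.05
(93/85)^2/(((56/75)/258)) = 3347163/8092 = 413.64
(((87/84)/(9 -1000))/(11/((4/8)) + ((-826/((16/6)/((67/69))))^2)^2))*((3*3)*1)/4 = -1168616016/4066971350857690083641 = -0.00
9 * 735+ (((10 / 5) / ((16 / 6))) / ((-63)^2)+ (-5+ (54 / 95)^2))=315711023497 / 47760300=6610.32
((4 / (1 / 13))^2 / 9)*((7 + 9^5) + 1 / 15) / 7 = 2395314064 / 945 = 2534723.88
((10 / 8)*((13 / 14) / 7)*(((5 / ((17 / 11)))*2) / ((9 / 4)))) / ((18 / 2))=3575 / 67473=0.05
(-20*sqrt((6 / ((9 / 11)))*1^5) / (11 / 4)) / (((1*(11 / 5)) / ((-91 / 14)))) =2600*sqrt(66) / 363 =58.19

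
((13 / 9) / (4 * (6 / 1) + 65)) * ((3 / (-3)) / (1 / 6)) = -26 / 267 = -0.10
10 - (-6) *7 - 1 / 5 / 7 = 1819 / 35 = 51.97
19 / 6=3.17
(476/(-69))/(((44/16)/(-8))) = 15232/759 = 20.07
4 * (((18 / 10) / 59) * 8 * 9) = 2592 / 295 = 8.79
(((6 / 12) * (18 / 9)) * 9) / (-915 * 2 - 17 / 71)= -639 / 129947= -0.00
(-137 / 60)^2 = 18769 / 3600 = 5.21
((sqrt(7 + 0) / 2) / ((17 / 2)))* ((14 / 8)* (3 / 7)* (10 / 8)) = 15* sqrt(7) / 272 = 0.15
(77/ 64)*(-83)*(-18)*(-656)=-2358279/ 2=-1179139.50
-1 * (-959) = 959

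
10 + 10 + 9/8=169/8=21.12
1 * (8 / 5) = 8 / 5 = 1.60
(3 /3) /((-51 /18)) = -0.35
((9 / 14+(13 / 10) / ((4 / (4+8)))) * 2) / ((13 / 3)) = 954 / 455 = 2.10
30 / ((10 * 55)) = 3 / 55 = 0.05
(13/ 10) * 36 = 234/ 5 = 46.80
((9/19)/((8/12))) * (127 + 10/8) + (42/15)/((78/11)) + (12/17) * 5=2520707/26520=95.05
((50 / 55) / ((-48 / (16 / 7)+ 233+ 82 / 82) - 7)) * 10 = 50 / 1133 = 0.04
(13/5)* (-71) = -923/5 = -184.60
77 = 77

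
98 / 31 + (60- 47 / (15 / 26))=-8512 / 465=-18.31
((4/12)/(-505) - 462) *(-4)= 2799724/1515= 1848.00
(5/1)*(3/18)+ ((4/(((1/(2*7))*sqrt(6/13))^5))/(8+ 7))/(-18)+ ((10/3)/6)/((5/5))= 25/18 - 22723064*sqrt(78)/3645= -55056.13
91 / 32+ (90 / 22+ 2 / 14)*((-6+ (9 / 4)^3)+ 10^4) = 52191621 / 1232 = 42363.33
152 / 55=2.76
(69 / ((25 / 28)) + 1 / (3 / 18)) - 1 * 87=-93 / 25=-3.72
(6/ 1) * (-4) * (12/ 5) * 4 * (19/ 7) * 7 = -21888/ 5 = -4377.60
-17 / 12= -1.42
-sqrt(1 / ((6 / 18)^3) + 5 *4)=-sqrt(47)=-6.86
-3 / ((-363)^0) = -3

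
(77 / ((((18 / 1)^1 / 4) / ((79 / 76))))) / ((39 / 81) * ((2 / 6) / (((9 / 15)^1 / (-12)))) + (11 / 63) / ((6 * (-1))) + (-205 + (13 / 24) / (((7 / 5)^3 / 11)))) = -75112884 / 870226657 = -0.09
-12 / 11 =-1.09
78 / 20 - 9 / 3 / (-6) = 22 / 5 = 4.40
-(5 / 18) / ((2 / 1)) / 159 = -5 / 5724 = -0.00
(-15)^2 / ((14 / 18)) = 2025 / 7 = 289.29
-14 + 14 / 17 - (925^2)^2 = -12445600390849 / 17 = -732094140638.18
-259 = -259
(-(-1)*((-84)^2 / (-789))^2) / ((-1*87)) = -1843968 / 2005901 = -0.92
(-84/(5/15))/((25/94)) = -23688/25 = -947.52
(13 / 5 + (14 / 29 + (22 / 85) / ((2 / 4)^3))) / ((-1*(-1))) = 12703 / 2465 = 5.15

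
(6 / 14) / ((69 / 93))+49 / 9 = 8726 / 1449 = 6.02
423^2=178929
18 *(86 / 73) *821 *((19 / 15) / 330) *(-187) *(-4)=91222952 / 1825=49985.18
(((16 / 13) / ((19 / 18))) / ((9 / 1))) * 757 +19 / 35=852533 / 8645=98.62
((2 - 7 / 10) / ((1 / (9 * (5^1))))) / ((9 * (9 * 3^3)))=13 / 486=0.03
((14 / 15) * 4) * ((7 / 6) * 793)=155428 / 45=3453.96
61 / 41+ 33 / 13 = 2146 / 533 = 4.03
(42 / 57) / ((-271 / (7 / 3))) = -98 / 15447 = -0.01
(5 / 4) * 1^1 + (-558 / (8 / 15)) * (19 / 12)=-26485 / 16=-1655.31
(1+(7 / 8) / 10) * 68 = 1479 / 20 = 73.95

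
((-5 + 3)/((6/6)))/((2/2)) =-2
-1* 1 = -1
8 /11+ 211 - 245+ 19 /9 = -3085 /99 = -31.16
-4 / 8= -1 / 2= -0.50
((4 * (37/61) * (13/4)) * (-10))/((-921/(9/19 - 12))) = -351130/355813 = -0.99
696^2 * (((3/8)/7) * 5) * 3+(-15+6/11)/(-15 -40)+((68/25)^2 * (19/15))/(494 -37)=1412583629490907/3628865625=389263.14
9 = 9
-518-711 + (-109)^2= 10652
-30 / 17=-1.76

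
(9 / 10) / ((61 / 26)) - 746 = -227413 / 305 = -745.62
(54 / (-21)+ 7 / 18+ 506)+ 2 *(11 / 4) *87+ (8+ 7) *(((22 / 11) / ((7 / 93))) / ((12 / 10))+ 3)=85646 / 63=1359.46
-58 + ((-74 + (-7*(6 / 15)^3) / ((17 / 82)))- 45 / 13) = -137.62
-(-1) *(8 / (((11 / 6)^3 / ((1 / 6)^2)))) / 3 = 16 / 1331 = 0.01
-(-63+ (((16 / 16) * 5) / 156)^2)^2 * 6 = -2350527458449 / 98706816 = -23813.22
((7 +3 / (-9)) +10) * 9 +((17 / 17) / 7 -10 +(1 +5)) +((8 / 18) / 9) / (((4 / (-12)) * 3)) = 82835 / 567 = 146.09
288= 288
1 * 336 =336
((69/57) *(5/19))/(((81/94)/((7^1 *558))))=4691540/3249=1444.00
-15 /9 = -5 /3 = -1.67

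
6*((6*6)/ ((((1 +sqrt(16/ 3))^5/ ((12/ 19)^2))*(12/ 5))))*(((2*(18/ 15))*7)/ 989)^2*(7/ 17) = -6114813368832/ 11143855507700305 +3599524583424*sqrt(3)/ 11143855507700305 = 0.00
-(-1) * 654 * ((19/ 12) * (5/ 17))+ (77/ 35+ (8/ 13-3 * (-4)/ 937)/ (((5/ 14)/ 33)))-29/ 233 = 35190775195/ 96497882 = 364.68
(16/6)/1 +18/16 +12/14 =781/168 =4.65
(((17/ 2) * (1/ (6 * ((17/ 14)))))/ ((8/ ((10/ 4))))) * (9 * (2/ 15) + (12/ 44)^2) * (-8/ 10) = -1799/ 4840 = -0.37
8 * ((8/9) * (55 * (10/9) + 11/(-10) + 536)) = 1716512/405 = 4238.30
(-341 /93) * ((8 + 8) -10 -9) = 11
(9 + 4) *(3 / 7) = 39 / 7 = 5.57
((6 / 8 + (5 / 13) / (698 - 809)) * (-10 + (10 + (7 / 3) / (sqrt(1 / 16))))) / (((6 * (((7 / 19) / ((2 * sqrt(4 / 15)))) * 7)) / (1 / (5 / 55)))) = 1801162 * sqrt(15) / 1363635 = 5.12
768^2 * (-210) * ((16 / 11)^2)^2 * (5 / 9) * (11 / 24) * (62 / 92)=-95140126.67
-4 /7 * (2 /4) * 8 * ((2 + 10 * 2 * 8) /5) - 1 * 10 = -2942 /35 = -84.06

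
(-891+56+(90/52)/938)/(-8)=20363935/195104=104.37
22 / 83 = 0.27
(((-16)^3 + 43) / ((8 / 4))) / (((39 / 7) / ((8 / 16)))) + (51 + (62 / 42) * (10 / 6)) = -420655 / 3276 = -128.41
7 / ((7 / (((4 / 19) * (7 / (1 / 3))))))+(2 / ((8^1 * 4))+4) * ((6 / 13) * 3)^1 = 1527 / 152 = 10.05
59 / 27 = 2.19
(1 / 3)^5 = 1 / 243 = 0.00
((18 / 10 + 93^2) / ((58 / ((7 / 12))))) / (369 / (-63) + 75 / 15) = -117747 / 1160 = -101.51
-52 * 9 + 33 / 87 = -13561 / 29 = -467.62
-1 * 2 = -2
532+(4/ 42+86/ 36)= 67345/ 126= 534.48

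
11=11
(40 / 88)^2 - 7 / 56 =79 / 968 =0.08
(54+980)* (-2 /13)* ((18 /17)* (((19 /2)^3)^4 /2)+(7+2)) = -10298554318738844829 /226304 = -45507610642051.60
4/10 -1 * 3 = -13/5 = -2.60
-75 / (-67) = 75 / 67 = 1.12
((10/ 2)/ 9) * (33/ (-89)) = -55/ 267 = -0.21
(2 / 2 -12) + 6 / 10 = -52 / 5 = -10.40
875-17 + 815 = 1673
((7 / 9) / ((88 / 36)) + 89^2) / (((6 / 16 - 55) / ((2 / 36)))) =-348538 / 43263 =-8.06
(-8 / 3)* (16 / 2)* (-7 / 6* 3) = 224 / 3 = 74.67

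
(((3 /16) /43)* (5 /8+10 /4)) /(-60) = -5 /22016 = -0.00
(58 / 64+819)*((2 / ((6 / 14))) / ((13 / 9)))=2648.93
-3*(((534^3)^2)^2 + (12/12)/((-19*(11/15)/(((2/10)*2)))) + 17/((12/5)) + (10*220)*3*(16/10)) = -1348412023887074117957423544070382621/836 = -1612933042927122150666775000000000.00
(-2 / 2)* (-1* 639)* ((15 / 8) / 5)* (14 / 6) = 4473 / 8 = 559.12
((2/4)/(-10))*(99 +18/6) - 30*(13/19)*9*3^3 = -948669/190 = -4992.99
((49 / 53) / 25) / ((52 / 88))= 1078 / 17225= 0.06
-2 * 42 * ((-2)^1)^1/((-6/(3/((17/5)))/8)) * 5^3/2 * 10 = -123529.41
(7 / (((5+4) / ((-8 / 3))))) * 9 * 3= -56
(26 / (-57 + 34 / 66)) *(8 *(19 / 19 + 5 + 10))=-13728 / 233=-58.92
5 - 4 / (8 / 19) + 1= -7 / 2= -3.50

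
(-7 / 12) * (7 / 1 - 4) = -7 / 4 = -1.75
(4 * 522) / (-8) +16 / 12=-779 / 3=-259.67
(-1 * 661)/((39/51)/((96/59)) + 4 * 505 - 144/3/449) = -484359648/1480457407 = -0.33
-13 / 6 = -2.17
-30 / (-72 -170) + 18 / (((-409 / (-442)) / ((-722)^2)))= 501827602119 / 49489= 10140184.73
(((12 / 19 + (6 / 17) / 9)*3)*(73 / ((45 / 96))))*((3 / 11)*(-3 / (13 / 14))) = -981120 / 3553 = -276.14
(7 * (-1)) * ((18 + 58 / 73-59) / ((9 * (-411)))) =-20545 / 270027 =-0.08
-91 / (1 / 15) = -1365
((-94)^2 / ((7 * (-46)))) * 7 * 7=-30926 / 23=-1344.61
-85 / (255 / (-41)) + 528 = 1625 / 3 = 541.67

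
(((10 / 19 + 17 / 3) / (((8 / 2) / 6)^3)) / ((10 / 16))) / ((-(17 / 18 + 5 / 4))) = -114372 / 7505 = -15.24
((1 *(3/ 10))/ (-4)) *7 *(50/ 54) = -35/ 72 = -0.49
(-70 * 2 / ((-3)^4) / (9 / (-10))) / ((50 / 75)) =700 / 243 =2.88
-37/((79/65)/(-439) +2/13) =-1055795/4311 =-244.91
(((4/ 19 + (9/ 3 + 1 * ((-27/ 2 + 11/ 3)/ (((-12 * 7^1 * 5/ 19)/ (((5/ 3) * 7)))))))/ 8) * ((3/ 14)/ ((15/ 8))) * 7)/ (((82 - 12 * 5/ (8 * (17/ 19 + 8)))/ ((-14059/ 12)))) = -16382320045/ 1350921888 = -12.13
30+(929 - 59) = 900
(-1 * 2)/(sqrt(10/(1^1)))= -sqrt(10)/5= -0.63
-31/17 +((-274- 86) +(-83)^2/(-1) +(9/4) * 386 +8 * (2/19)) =-4122437/646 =-6381.48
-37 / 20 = -1.85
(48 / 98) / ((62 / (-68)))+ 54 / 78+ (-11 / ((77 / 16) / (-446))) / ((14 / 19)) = 1383.67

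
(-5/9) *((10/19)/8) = -25/684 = -0.04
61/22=2.77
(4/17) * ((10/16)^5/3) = 3125/417792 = 0.01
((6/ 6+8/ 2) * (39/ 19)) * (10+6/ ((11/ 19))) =43680/ 209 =209.00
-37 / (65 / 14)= -518 / 65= -7.97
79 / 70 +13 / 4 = 613 / 140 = 4.38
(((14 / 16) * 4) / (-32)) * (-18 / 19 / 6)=21 / 1216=0.02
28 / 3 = 9.33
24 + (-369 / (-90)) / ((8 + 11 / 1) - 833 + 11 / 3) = 583317 / 24310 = 23.99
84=84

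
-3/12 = -1/4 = -0.25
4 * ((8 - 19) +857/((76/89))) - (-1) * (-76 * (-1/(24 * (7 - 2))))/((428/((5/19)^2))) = 3970.37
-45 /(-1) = 45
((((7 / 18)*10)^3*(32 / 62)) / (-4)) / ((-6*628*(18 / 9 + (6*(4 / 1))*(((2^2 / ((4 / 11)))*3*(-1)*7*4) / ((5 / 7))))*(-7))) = 30625 / 3304405983276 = 0.00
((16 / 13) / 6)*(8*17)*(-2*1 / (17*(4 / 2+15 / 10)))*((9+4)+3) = -4096 / 273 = -15.00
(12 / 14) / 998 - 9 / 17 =-31386 / 59381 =-0.53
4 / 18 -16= -15.78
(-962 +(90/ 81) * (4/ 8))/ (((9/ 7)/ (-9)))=60571/ 9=6730.11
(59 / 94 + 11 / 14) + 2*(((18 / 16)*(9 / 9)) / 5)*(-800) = -117975 / 329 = -358.59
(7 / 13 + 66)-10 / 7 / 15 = 18139 / 273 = 66.44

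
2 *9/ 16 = 9/ 8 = 1.12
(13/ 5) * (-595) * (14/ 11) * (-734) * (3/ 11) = 47690916/ 121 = 394139.80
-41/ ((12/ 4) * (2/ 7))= -287/ 6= -47.83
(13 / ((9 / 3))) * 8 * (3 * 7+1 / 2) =2236 / 3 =745.33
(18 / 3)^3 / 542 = 108 / 271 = 0.40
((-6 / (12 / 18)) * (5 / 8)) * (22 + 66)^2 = -43560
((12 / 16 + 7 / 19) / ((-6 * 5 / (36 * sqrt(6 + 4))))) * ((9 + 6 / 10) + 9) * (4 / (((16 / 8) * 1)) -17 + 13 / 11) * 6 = 113832 * sqrt(10) / 55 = 6544.88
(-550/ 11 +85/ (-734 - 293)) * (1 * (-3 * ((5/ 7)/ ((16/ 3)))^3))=520779375/ 1442861056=0.36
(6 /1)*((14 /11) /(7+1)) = 21 /22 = 0.95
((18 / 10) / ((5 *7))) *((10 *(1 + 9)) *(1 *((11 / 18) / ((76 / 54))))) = 297 / 133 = 2.23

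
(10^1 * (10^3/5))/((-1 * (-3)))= 2000/3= 666.67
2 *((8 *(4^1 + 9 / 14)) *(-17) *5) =-44200 / 7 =-6314.29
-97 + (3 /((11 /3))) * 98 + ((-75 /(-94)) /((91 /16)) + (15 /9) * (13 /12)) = -25189165 /1693692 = -14.87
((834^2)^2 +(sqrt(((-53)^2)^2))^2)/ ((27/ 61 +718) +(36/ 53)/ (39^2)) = 264340492507817609/ 392540769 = 673409014.77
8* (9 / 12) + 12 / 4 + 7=16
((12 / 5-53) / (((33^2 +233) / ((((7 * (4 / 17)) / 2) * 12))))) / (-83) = 21252 / 4663355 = 0.00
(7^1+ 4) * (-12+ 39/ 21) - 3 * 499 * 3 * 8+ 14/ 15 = -3784057/ 105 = -36038.64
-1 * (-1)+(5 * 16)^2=6401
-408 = -408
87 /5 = 17.40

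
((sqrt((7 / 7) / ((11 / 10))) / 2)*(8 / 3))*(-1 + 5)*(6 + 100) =1696*sqrt(110) / 33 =539.02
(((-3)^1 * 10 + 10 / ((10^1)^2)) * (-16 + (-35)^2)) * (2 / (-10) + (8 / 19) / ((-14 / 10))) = 120376503 / 6650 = 18101.73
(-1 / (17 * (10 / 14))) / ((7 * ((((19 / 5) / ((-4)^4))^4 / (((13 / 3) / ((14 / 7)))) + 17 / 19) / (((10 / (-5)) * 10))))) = 1326071152640000 / 5042560167241049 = 0.26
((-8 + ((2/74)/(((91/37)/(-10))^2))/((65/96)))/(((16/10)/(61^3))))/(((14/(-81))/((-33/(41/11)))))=-3296016657925695/61792822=-53339798.24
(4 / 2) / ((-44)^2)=1 / 968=0.00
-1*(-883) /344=883 /344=2.57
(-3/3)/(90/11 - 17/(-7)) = -77/817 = -0.09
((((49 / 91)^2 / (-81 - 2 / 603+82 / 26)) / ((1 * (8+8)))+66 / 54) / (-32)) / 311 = -1396013533 / 11369268937728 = -0.00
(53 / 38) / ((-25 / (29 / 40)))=-1537 / 38000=-0.04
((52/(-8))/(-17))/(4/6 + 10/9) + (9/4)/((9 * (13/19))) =4105/7072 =0.58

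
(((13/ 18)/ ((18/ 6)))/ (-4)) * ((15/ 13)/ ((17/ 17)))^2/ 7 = -25/ 2184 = -0.01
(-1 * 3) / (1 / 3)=-9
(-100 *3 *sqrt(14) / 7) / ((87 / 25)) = -2500 *sqrt(14) / 203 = -46.08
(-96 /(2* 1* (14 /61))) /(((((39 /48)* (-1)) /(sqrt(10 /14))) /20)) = 468480* sqrt(35) /637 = 4350.97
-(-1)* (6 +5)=11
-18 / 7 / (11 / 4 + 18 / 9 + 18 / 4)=-72 / 259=-0.28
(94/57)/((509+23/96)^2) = 288768/45408836611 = 0.00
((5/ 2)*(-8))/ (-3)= 20/ 3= 6.67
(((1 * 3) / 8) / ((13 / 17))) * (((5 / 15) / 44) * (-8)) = -17 / 572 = -0.03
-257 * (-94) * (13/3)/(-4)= -157027/6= -26171.17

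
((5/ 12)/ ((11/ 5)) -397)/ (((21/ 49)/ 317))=-116229001/ 396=-293507.58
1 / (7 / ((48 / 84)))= 0.08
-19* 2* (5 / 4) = -95 / 2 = -47.50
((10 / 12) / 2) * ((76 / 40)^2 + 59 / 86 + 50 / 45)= 209257 / 92880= 2.25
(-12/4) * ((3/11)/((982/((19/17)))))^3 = -555579/6192404006684104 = -0.00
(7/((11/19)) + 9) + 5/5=243/11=22.09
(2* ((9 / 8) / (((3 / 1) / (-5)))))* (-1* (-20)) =-75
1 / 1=1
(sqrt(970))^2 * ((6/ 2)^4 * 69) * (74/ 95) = 80235684/ 19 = 4222930.74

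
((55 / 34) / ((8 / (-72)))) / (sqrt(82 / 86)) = -495 * sqrt(1763) / 1394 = -14.91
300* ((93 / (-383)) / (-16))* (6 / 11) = 20925 / 8426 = 2.48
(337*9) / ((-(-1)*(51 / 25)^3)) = 5265625 / 14739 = 357.26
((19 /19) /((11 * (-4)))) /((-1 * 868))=1 /38192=0.00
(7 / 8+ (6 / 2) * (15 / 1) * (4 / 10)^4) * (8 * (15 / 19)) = 6081 / 475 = 12.80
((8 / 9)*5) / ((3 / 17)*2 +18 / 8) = 2720 / 1593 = 1.71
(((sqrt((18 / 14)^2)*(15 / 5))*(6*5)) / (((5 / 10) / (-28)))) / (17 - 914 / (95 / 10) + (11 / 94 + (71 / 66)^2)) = 5041320768 / 60632969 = 83.14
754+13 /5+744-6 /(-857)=6430101 /4285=1500.61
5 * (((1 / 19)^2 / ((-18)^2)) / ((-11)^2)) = 5 / 14152644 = 0.00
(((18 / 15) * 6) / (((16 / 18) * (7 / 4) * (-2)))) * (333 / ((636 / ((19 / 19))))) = -8991 / 7420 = -1.21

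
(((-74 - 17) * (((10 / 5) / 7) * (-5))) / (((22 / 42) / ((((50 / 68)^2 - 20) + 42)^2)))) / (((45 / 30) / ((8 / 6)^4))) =19771526290880 / 74417211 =265684.86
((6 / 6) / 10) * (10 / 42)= 0.02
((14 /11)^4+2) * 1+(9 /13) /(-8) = 6908823 /1522664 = 4.54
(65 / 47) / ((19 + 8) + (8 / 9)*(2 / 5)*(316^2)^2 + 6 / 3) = 2925 / 7498358054807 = 0.00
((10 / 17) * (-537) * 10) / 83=-53700 / 1411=-38.06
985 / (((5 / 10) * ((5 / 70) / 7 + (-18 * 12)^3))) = -0.00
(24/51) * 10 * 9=42.35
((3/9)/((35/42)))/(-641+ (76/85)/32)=-272/435861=-0.00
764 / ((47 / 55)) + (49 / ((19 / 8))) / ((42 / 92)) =2516212 / 2679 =939.24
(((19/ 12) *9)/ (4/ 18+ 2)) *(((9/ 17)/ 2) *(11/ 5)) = 3.73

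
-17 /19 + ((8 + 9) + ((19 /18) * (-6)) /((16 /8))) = 1475 /114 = 12.94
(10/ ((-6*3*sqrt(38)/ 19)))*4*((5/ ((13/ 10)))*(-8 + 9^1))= -500*sqrt(38)/ 117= -26.34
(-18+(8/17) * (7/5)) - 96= -9634/85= -113.34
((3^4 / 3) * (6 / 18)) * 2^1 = 18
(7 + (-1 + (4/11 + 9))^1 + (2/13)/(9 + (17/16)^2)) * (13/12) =5702453/342276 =16.66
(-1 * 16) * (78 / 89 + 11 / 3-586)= 2483984 / 267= 9303.31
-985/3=-328.33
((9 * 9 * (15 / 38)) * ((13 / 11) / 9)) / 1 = 1755 / 418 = 4.20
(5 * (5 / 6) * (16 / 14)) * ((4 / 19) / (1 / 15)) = 2000 / 133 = 15.04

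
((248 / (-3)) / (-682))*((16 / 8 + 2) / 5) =0.10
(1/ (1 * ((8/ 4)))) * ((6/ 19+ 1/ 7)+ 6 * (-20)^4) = 127680061/ 266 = 480000.23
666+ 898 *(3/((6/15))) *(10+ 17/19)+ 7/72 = 74042.15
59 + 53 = 112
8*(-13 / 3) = -104 / 3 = -34.67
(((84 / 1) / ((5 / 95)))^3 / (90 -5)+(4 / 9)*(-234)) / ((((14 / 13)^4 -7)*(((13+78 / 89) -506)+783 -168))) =-1291728213991423 / 18766770645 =-68830.61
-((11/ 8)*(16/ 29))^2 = -484/ 841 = -0.58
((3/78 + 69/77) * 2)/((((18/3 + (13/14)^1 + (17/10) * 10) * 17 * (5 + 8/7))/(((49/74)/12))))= 641753/15548238420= 0.00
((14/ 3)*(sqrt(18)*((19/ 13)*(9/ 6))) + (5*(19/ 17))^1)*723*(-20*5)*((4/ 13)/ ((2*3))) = -181653.61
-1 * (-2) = 2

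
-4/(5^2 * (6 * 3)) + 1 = 223/225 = 0.99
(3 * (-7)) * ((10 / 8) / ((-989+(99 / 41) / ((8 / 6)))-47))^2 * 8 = -7060200 / 28766534449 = -0.00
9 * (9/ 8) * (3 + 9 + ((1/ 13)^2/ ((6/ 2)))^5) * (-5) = -2009976811158425/ 3308603804376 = -607.50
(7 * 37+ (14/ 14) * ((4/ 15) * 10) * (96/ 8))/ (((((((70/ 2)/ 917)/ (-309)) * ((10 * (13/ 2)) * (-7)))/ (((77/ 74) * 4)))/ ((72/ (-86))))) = -9329276088/ 517075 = -18042.40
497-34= 463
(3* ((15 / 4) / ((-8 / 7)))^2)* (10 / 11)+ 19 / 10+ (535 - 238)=9243899 / 28160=328.26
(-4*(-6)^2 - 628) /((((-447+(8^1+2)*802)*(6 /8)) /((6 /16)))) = -386 /7573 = -0.05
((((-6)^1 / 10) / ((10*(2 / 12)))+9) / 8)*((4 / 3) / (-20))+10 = 1241 / 125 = 9.93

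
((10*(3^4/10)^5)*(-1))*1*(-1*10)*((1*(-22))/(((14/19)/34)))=-12388544976753/3500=-3539584279.07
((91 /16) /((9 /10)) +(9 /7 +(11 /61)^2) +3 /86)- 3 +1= 457443863 /80641512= 5.67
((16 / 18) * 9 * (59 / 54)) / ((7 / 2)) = 472 / 189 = 2.50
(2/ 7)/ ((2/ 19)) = 19/ 7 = 2.71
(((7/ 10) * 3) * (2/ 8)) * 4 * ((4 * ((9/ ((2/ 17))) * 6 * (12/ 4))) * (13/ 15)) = 250614/ 25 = 10024.56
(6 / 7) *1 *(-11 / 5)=-66 / 35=-1.89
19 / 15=1.27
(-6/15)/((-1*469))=2/2345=0.00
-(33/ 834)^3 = -1331/ 21484952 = -0.00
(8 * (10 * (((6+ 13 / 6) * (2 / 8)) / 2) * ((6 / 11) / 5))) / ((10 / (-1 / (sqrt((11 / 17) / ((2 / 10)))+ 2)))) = -1666 / 715+ 49 * sqrt(935) / 715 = -0.23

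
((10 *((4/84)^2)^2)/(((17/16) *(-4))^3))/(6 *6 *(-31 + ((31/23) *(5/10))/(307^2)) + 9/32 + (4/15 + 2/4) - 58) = 221975244800/388712662628690015469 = 0.00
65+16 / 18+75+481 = 621.89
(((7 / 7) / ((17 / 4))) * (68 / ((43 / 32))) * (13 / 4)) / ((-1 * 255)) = -1664 / 10965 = -0.15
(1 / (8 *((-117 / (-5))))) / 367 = 5 / 343512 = 0.00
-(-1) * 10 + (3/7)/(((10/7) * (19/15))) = 389/38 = 10.24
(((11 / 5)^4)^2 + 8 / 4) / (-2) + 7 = -209671381 / 781250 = -268.38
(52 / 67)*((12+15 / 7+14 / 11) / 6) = 30862 / 15477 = 1.99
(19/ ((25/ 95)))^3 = 47045881/ 125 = 376367.05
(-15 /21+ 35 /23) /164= 65 /13202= 0.00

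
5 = 5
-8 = -8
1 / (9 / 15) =5 / 3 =1.67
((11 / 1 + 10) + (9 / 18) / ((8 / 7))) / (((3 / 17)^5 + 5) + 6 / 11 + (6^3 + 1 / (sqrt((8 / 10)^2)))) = 5357120461 / 55675475452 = 0.10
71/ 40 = 1.78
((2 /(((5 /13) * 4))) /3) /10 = 13 /300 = 0.04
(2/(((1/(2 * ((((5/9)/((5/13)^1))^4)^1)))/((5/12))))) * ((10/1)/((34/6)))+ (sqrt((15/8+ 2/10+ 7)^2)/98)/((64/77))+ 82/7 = 98454373321/3997486080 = 24.63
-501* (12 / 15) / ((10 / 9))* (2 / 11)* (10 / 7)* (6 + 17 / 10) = -18036 / 25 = -721.44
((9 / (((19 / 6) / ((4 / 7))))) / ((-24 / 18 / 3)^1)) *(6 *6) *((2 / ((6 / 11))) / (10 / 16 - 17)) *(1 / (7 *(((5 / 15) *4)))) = 3.16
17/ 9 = 1.89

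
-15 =-15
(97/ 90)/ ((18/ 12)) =97/ 135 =0.72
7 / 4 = 1.75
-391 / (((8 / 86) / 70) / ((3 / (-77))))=252195 / 22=11463.41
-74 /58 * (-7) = 259 /29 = 8.93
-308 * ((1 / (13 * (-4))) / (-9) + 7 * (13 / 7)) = -468545 / 117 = -4004.66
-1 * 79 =-79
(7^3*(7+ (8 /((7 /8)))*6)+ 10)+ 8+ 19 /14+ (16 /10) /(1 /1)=1486657 /70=21237.96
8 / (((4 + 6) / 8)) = 32 / 5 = 6.40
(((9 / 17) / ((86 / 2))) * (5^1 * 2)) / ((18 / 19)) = 95 / 731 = 0.13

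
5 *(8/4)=10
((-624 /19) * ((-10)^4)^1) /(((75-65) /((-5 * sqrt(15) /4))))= 780000 * sqrt(15) /19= 158996.16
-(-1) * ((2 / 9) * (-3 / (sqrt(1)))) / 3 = -2 / 9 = -0.22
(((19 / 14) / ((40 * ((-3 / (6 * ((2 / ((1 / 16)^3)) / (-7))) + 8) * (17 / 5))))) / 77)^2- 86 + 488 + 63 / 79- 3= 45562625626463190045280 / 113964267492661777191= 399.80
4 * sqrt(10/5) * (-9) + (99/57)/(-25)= -50.98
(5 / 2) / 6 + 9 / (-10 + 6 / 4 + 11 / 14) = -3 / 4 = -0.75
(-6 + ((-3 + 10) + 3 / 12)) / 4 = 5 / 16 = 0.31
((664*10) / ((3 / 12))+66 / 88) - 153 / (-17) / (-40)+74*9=1089061 / 40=27226.52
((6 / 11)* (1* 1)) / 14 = 3 / 77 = 0.04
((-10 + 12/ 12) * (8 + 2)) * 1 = -90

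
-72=-72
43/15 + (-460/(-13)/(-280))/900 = 469537/163800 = 2.87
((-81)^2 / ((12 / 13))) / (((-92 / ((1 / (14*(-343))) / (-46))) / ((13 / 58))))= -369603 / 4714718848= -0.00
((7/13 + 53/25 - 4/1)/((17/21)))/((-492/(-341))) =-260183/226525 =-1.15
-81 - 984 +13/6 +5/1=-6347/6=-1057.83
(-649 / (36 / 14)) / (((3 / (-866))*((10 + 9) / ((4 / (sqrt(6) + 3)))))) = 2814.60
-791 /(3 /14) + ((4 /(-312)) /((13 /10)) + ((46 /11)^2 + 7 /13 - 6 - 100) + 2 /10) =-386395831 /102245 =-3779.12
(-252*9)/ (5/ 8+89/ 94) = -284256/ 197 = -1442.92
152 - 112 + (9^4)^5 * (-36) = -437675956526049436796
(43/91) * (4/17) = 172/1547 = 0.11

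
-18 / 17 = -1.06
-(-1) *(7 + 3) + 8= 18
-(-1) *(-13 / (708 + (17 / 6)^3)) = -2808 / 157841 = -0.02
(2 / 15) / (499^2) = 2 / 3735015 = 0.00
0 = 0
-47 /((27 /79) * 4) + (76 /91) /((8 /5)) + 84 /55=-17475863 /540540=-32.33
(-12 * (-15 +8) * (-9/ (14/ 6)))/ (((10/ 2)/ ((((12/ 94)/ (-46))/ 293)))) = 972/ 1583665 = 0.00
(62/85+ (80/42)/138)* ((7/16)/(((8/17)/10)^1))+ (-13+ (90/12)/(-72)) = -41033/6624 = -6.19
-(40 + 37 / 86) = -3477 / 86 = -40.43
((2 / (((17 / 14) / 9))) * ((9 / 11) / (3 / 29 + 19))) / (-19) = -32886 / 984181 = -0.03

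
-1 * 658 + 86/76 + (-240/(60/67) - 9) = -35487/38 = -933.87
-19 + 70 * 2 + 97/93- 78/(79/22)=737062/7347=100.32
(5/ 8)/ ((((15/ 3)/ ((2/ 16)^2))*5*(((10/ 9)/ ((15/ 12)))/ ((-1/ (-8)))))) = 9/ 163840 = 0.00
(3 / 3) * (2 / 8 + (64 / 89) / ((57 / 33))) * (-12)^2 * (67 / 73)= 10870884 / 123443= 88.06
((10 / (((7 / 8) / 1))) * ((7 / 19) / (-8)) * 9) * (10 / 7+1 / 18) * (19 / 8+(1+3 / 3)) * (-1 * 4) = 4675 / 38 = 123.03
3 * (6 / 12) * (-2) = -3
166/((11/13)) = 2158/11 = 196.18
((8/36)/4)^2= 1/324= 0.00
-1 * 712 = -712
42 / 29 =1.45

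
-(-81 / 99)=9 / 11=0.82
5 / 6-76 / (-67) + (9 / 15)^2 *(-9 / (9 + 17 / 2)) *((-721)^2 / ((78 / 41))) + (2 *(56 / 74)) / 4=-1222722058859 / 24170250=-50587.89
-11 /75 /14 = -11 /1050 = -0.01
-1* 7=-7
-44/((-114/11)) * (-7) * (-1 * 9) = 5082/19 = 267.47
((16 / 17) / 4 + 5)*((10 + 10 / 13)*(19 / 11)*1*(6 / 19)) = 74760 / 2431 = 30.75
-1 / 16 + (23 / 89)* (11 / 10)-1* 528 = -3757781 / 7120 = -527.78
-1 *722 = -722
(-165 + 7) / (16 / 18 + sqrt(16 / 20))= 14220 - 6399* sqrt(5)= -88.60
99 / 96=33 / 32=1.03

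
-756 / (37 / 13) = -9828 / 37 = -265.62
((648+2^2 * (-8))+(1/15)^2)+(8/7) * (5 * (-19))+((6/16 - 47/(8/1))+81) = 1836239/3150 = 582.93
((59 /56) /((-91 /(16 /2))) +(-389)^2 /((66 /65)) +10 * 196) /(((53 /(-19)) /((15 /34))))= -603045220945 /25253228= -23879.93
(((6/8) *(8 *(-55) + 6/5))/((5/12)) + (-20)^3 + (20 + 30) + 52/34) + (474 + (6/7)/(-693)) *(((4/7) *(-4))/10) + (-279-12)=-43957365863/4810575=-9137.65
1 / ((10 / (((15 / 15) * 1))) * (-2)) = -1 / 20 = -0.05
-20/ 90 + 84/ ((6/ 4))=502/ 9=55.78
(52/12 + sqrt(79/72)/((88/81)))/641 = 27 * sqrt(158)/225632 + 13/1923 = 0.01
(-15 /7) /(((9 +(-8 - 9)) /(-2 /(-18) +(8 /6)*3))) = 1.10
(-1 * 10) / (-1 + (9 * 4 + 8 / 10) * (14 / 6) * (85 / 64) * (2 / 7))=-120 / 379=-0.32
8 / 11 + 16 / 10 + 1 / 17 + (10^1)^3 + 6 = 942841 / 935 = 1008.39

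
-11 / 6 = -1.83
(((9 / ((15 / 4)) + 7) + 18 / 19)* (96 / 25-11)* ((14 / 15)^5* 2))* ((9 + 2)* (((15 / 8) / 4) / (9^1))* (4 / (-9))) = 26.72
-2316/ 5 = -463.20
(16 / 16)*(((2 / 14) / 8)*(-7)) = -1 / 8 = -0.12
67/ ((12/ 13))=871/ 12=72.58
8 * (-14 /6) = -56 /3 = -18.67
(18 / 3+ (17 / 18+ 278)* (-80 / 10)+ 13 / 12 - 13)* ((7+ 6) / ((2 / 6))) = -1047137 / 12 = -87261.42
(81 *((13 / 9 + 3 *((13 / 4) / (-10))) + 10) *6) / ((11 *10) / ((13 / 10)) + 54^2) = 1322919 / 780160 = 1.70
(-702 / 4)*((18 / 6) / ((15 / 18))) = -3159 / 5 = -631.80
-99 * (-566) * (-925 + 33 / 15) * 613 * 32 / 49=-5071537823616 / 245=-20700154382.11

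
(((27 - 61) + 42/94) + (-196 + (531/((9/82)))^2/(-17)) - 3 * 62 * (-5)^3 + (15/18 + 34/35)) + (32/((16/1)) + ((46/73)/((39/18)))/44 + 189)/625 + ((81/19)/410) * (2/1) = -1353815.30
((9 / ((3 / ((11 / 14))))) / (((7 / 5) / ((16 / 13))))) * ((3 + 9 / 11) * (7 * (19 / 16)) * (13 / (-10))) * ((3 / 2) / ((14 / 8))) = -73.29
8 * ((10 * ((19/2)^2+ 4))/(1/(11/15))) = 16588/3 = 5529.33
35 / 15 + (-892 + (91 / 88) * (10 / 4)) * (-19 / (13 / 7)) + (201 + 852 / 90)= 106531537 / 11440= 9312.20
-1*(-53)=53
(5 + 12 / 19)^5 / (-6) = -14025517307 / 14856594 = -944.06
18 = 18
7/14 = 1/2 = 0.50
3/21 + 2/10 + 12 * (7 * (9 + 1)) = 29412/35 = 840.34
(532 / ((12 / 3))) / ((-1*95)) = -7 / 5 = -1.40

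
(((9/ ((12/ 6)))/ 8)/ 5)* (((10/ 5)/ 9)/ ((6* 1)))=1/ 240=0.00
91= 91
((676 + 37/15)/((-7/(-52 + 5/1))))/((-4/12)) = -478319/35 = -13666.26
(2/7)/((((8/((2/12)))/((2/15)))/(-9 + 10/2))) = -1/315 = -0.00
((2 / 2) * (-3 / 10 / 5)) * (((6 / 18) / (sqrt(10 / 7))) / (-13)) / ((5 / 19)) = 19 * sqrt(70) / 32500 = 0.00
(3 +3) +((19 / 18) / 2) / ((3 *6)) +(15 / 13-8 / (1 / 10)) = -613409 / 8424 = -72.82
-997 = -997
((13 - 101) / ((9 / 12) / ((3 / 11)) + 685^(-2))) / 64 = -5161475 / 10322958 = -0.50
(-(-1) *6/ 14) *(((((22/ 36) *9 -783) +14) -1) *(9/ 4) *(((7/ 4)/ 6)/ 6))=-4587/ 128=-35.84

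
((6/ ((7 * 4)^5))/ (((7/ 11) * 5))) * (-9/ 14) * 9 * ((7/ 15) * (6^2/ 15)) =-2673/ 3764768000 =-0.00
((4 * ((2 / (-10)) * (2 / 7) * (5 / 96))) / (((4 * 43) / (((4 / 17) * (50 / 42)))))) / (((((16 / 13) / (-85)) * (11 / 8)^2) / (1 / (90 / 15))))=1625 / 13767138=0.00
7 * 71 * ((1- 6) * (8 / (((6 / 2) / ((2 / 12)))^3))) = -2485 / 729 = -3.41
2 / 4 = 1 / 2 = 0.50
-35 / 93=-0.38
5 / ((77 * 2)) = 5 / 154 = 0.03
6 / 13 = 0.46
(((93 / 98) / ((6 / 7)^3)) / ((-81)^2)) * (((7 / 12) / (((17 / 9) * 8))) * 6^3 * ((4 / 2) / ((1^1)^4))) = 1519 / 396576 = 0.00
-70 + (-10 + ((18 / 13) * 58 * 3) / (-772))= -80.31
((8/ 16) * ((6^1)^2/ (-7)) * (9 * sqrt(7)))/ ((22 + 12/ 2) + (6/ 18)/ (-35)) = -2430 * sqrt(7)/ 2939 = -2.19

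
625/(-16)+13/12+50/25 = -1727/48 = -35.98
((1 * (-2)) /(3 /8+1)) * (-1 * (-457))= -664.73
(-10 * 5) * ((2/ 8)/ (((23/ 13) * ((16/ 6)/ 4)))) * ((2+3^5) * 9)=-2149875/ 92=-23368.21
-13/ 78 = -1/ 6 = -0.17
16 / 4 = 4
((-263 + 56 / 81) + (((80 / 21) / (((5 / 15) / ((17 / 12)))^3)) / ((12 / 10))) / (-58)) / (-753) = 70115681 / 198105264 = 0.35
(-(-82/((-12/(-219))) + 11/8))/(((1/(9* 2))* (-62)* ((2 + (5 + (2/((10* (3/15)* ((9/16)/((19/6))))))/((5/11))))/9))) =-130793535/649016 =-201.53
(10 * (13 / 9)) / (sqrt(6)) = 65 * sqrt(6) / 27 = 5.90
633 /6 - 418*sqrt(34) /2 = 211 /2 - 209*sqrt(34) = -1113.17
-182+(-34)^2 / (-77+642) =-101674 / 565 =-179.95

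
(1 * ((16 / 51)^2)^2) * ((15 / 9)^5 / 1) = 204800000 / 1643943843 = 0.12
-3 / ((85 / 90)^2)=-972 / 289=-3.36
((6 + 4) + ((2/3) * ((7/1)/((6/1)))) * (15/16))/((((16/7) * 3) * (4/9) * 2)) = 3605/2048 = 1.76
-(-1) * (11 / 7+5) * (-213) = -9798 / 7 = -1399.71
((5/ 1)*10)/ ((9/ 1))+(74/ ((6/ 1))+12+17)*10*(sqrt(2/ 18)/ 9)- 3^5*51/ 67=-890603/ 5427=-164.11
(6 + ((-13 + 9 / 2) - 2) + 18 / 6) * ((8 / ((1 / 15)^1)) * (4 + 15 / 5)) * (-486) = 612360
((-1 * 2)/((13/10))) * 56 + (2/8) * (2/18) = -86.13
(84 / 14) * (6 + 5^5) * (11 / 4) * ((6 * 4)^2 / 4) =7439256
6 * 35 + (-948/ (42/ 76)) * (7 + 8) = -178650/ 7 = -25521.43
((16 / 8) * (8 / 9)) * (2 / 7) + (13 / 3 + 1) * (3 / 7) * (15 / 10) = 248 / 63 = 3.94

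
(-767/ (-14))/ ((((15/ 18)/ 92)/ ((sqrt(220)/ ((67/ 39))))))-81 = -81+16511976 * sqrt(55)/ 2345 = 52139.08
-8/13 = -0.62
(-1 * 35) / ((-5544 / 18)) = 5 / 44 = 0.11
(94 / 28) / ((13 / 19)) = 893 / 182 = 4.91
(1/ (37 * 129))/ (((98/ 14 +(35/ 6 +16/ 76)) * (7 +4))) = 38/ 26023987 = 0.00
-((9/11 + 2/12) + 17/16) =-1081/528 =-2.05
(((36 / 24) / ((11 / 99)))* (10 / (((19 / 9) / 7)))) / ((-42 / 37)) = -14985 / 38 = -394.34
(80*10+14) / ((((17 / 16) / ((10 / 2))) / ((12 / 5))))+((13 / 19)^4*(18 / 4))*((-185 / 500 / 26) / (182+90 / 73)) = 108974851332262359 / 11853581132800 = 9193.41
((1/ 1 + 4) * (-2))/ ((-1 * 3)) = 10/ 3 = 3.33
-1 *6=-6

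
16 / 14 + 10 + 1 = 12.14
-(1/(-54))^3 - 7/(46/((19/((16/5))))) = -13089103/14486688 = -0.90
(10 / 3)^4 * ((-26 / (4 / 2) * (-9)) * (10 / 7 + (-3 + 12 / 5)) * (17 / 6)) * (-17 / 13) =-8381000 / 189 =-44343.92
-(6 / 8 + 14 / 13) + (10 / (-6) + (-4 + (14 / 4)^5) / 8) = 615601 / 9984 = 61.66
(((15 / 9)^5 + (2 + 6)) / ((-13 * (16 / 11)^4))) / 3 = -74215229 / 621084672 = -0.12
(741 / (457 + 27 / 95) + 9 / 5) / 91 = 0.04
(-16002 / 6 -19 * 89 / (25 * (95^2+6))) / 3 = -889.00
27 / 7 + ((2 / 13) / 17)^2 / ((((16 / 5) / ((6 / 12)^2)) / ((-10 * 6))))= 5274303 / 1367548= 3.86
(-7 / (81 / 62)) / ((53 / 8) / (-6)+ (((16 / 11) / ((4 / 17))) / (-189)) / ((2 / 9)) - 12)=534688 / 1322379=0.40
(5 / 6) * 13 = 65 / 6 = 10.83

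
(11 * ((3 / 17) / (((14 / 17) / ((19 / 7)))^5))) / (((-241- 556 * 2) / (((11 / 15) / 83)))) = -2274868910369 / 461406370726560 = -0.00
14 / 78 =0.18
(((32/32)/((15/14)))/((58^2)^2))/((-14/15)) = -1/11316496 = -0.00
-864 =-864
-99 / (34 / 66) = -3267 / 17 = -192.18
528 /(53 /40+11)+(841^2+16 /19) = 707324.68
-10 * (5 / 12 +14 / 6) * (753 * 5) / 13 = -207075 / 26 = -7964.42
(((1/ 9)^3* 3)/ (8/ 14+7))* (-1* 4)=-28/ 12879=-0.00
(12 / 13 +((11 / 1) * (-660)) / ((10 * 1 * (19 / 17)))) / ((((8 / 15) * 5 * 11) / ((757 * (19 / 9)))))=-35339.46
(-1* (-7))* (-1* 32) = -224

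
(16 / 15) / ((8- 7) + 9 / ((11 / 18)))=176 / 2595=0.07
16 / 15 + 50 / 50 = 31 / 15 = 2.07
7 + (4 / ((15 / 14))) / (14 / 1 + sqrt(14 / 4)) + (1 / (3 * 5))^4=4049336 / 556875 - 8 * sqrt(14) / 825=7.24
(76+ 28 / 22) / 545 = 170 / 1199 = 0.14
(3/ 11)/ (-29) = -3/ 319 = -0.01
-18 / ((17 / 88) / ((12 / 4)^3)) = -2515.76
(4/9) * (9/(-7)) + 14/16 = 0.30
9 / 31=0.29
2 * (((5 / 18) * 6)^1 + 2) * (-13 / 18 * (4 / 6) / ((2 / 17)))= -2431 / 81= -30.01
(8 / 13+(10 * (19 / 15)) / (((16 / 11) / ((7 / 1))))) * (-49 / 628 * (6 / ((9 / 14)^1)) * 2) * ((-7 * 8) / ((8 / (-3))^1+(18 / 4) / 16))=-2952039104 / 1402167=-2105.34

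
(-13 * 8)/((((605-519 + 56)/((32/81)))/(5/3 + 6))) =-38272/17253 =-2.22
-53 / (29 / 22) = -1166 / 29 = -40.21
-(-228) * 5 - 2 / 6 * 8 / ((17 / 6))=1139.06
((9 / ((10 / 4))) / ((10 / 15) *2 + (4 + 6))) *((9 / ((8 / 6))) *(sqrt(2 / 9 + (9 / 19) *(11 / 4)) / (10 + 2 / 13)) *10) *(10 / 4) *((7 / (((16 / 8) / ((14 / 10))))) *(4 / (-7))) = -7371 *sqrt(19817) / 56848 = -18.25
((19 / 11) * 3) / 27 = 19 / 99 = 0.19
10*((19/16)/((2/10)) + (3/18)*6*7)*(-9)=-9315/8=-1164.38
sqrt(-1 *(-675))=15 *sqrt(3)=25.98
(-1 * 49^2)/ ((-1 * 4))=2401/ 4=600.25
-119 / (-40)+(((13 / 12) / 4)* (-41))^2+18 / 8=1480637 / 11520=128.53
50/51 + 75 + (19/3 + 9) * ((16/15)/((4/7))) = 80021/765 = 104.60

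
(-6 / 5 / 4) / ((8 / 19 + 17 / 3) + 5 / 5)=-171 / 4040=-0.04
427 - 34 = 393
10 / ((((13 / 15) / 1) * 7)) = 150 / 91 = 1.65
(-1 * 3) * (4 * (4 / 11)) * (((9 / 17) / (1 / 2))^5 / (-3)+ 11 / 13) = -356654352 / 203039551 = -1.76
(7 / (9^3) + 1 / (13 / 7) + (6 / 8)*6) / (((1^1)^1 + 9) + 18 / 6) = 0.39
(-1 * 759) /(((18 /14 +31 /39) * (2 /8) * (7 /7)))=-207207 /142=-1459.20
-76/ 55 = -1.38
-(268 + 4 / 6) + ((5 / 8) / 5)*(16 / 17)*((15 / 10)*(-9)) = -13783 / 51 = -270.25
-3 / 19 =-0.16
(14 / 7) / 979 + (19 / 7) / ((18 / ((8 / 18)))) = 38336 / 555093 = 0.07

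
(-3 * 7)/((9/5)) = -35/3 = -11.67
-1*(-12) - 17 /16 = 175 /16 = 10.94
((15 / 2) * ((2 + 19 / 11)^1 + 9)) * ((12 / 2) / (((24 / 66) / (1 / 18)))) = 175 / 2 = 87.50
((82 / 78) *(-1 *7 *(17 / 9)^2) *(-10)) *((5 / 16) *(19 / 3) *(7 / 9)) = 275785475 / 682344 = 404.17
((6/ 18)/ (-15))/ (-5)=1/ 225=0.00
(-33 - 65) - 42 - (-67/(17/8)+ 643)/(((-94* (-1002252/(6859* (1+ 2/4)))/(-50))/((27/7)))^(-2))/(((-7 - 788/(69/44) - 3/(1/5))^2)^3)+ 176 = 891667880989640162597638409481/24768552249757785376509765625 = 36.00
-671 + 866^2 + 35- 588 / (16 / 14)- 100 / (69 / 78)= 34439853 / 46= 748692.46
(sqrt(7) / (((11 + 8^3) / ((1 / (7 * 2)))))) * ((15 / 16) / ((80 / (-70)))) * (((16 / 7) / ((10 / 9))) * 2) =-27 * sqrt(7) / 58576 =-0.00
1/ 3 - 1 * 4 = -11/ 3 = -3.67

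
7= 7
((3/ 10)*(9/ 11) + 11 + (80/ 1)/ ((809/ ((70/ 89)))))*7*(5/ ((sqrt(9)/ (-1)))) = -627768659/ 4752066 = -132.10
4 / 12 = 1 / 3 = 0.33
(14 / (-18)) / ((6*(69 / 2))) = -0.00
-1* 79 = -79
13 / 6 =2.17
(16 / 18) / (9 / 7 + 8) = 56 / 585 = 0.10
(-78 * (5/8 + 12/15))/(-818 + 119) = 741/4660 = 0.16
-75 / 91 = -0.82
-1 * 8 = -8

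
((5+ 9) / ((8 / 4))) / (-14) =-1 / 2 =-0.50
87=87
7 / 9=0.78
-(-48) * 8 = 384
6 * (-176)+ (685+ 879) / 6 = -2386 / 3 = -795.33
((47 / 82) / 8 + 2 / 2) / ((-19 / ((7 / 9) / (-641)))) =259 / 3784464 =0.00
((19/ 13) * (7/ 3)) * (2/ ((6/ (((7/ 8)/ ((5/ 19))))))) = 17689/ 4680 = 3.78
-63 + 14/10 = -308/5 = -61.60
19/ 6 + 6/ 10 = 113/ 30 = 3.77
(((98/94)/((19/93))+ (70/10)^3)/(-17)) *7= -2175992/15181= -143.34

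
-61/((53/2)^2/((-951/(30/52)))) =2011048/14045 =143.19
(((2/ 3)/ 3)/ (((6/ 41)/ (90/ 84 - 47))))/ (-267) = 26363/ 100926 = 0.26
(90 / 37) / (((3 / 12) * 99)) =40 / 407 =0.10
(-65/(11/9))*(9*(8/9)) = -4680/11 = -425.45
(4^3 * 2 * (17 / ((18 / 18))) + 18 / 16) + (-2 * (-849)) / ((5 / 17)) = 318013 / 40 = 7950.32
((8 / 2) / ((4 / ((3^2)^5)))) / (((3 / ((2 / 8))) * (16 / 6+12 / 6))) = 59049 / 56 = 1054.45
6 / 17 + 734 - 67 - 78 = 10019 / 17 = 589.35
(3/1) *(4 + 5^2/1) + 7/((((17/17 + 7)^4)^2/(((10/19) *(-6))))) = 6933184407/79691776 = 87.00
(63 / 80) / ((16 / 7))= 441 / 1280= 0.34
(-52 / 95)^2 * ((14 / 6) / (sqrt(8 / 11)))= 4732 * sqrt(22) / 27075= 0.82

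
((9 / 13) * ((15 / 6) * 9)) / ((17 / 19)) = 7695 / 442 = 17.41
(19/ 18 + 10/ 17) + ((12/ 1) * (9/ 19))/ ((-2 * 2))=1295/ 5814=0.22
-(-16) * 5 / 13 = 80 / 13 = 6.15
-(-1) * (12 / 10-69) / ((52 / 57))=-19323 / 260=-74.32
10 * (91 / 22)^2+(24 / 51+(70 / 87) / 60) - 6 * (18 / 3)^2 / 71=6424330208 / 38118267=168.54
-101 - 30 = -131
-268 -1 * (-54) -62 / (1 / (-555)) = 34196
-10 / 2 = -5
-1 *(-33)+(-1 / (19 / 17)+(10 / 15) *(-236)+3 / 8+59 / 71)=-4015339 / 32376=-124.02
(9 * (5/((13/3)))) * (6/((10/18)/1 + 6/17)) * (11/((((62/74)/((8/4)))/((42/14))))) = 302637060/56017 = 5402.59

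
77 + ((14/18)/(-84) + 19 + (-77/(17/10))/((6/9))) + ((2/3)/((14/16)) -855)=-10618175/12852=-826.19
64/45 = 1.42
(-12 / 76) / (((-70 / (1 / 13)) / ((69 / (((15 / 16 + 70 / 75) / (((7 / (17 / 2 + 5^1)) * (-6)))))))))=-2208 / 110903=-0.02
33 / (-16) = -2.06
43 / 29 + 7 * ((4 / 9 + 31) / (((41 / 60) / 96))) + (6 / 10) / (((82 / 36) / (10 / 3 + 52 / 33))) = 2022386329 / 65395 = 30925.70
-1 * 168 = -168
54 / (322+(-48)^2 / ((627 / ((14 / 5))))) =28215 / 173621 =0.16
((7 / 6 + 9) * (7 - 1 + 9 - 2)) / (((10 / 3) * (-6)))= -793 / 120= -6.61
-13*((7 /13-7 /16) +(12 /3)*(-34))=28267 /16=1766.69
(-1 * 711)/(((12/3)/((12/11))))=-2133/11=-193.91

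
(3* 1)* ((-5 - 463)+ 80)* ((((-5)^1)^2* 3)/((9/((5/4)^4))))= -1515625/64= -23681.64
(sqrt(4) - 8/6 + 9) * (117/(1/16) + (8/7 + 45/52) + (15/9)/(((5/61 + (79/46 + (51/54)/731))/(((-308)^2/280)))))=21146.79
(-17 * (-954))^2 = 263023524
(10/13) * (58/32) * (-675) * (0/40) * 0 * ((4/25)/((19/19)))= 0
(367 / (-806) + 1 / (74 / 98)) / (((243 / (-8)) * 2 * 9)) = -51830 / 32610357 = -0.00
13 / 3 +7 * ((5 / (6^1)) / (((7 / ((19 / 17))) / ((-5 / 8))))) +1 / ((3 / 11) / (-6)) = -14891 / 816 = -18.25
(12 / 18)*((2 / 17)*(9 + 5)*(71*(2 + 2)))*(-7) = -2182.90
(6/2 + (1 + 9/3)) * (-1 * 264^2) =-487872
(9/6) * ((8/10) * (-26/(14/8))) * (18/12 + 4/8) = -1248/35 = -35.66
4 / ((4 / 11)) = 11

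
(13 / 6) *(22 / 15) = 143 / 45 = 3.18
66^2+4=4360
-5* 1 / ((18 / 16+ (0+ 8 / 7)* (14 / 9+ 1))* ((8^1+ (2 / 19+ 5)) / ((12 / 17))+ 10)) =-191520 / 4426669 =-0.04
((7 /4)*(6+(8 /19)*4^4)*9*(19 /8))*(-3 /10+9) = 5924961 /160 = 37031.01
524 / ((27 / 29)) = 15196 / 27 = 562.81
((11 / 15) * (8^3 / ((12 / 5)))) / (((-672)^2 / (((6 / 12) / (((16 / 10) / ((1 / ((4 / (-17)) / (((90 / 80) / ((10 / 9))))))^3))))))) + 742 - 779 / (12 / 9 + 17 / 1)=316276316934967 / 452145971200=699.50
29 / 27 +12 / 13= 701 / 351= 2.00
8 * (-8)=-64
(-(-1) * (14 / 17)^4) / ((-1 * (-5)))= 38416 / 417605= 0.09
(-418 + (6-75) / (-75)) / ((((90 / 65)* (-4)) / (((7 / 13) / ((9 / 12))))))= 54.07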